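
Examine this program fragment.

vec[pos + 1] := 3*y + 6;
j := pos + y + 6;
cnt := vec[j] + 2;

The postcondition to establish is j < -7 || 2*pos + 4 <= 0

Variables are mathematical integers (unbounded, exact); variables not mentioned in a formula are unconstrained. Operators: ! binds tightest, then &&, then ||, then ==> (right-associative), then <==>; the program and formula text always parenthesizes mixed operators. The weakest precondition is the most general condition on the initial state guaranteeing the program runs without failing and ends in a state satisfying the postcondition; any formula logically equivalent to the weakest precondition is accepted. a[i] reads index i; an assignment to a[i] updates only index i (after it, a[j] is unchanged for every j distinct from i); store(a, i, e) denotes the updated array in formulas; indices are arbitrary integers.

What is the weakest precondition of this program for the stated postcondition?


Working backward. After the program, the postcondition j < -7 || 2*pos + 4 <= 0 must hold; in canonical form it is j < -7 || 2*pos <= -4.
Before cnt := vec[j] + 2: j < -7 || 2*pos <= -4
Before j := pos + y + 6: pos + y < -13 || 2*pos <= -4
Before vec[pos + 1] := 3*y + 6: pos + y < -13 || 2*pos <= -4
Answer: WP = pos + y < -13 || 2*pos <= -4


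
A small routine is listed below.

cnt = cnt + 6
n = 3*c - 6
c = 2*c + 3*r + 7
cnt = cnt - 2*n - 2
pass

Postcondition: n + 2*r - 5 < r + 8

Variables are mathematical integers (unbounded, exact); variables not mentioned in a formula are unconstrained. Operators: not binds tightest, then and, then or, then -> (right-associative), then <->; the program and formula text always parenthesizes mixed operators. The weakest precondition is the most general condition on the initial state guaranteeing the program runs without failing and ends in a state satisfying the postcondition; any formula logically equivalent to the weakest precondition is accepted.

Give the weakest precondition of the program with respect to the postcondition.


Working backward. After the program, the postcondition n + 2*r - 5 < r + 8 must hold; in canonical form it is n + r < 13.
Before skip: n + r < 13
Before cnt := cnt - 2*n - 2: n + r < 13
Before c := 2*c + 3*r + 7: n + r < 13
Before n := 3*c - 6: 3*c + r < 19
Before cnt := cnt + 6: 3*c + r < 19
Answer: WP = 3*c + r < 19


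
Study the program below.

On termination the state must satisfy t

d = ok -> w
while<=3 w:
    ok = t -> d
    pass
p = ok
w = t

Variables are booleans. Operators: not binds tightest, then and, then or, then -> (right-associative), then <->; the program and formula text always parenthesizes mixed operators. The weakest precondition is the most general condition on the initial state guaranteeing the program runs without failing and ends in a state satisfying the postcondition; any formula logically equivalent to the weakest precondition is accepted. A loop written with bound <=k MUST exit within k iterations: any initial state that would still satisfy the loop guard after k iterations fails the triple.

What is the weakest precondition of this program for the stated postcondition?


Working backward. After the program, t must hold.
Before w := t: t
Before p := ok: t
Before the loop (bound <=3), unroll the exhaustion recursion (WP_0 = exit-now case; WP_j = one more guarded iteration, up to j = 3):
  WP_0: (not w) and t
  WP_1: (w -> ((not w) and t)) and ((not w) -> t)
  WP_2: (w -> ((w -> ((not w) and t)) and ((not w) -> t))) and ((not w) -> t)
  WP_3: (w -> ((w -> ((w -> ((not w) and t)) and ((not w) -> t))) and ((not w) -> t))) and ((not w) -> t)
So before the loop: (w -> ((w -> ((w -> ((not w) and t)) and ((not w) -> t))) and ((not w) -> t))) and ((not w) -> t)
Before d := ok -> w: (w -> ((w -> ((w -> ((not w) and t)) and ((not w) -> t))) and ((not w) -> t))) and ((not w) -> t)
Answer: WP = (w -> ((w -> ((w -> ((not w) and t)) and ((not w) -> t))) and ((not w) -> t))) and ((not w) -> t)


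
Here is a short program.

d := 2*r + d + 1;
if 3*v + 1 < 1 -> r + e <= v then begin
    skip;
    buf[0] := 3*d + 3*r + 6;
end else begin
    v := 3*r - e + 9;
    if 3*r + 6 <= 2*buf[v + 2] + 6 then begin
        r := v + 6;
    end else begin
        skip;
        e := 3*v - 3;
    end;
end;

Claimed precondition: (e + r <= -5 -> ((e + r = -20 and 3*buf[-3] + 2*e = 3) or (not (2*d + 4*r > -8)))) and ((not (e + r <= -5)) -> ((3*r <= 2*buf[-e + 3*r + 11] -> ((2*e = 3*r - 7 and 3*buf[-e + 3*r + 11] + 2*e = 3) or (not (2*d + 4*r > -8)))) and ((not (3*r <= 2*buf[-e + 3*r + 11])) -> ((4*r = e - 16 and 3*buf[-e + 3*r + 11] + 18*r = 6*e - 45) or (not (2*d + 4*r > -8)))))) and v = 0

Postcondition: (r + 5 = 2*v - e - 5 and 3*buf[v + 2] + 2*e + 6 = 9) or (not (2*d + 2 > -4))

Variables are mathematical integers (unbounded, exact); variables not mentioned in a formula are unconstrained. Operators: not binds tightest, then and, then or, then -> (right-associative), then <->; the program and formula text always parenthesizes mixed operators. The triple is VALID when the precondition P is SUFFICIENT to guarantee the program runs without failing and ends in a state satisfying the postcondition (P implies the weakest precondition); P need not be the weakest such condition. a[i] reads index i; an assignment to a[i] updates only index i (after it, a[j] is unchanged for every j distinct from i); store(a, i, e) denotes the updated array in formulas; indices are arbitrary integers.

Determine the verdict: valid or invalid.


Working backward. After the program, the postcondition (r + 5 = 2*v - e - 5 and 3*buf[v + 2] + 2*e + 6 = 9) or (not (2*d + 2 > -4)) must hold; in canonical form it is (e + r = 2*v - 10 and 3*buf[v + 2] + 2*e = 3) or (not (2*d > -6)).
Then branch requires (e + r = 2*v - 10 and 3*store(buf, 0, 3*d + 3*r + 6)[v + 2] + 2*e = 3) or (not (2*d > -6)); else branch requires (3*r <= 2*buf[-e + 3*r + 11] -> ((2*e = 3*r - 7 and 3*buf[-e + 3*r + 11] + 2*e = 3) or (not (2*d > -6)))) and ((not (3*r <= 2*buf[-e + 3*r + 11])) -> ((4*r = e - 16 and 3*buf[-e + 3*r + 11] + 18*r = 6*e - 45) or (not (2*d > -6)))).
Before the if: ((3*v < 0 -> e + r <= v) -> ((e + r = 2*v - 10 and 3*store(buf, 0, 3*d + 3*r + 6)[v + 2] + 2*e = 3) or (not (2*d > -6)))) and ((not (3*v < 0 -> e + r <= v)) -> ((3*r <= 2*buf[-e + 3*r + 11] -> ((2*e = 3*r - 7 and 3*buf[-e + 3*r + 11] + 2*e = 3) or (not (2*d > -6)))) and ((not (3*r <= 2*buf[-e + 3*r + 11])) -> ((4*r = e - 16 and 3*buf[-e + 3*r + 11] + 18*r = 6*e - 45) or (not (2*d > -6))))))
Before d := 2*r + d + 1: ((3*v < 0 -> e + r <= v) -> ((e + r = 2*v - 10 and 3*store(buf, 0, 3*d + 9*r + 9)[v + 2] + 2*e = 3) or (not (2*d + 4*r > -8)))) and ((not (3*v < 0 -> e + r <= v)) -> ((3*r <= 2*buf[-e + 3*r + 11] -> ((2*e = 3*r - 7 and 3*buf[-e + 3*r + 11] + 2*e = 3) or (not (2*d + 4*r > -8)))) and ((not (3*r <= 2*buf[-e + 3*r + 11])) -> ((4*r = e - 16 and 3*buf[-e + 3*r + 11] + 18*r = 6*e - 45) or (not (2*d + 4*r > -8))))))
The weakest precondition is ((3*v < 0 -> e + r <= v) -> ((e + r = 2*v - 10 and 3*store(buf, 0, 3*d + 9*r + 9)[v + 2] + 2*e = 3) or (not (2*d + 4*r > -8)))) and ((not (3*v < 0 -> e + r <= v)) -> ((3*r <= 2*buf[-e + 3*r + 11] -> ((2*e = 3*r - 7 and 3*buf[-e + 3*r + 11] + 2*e = 3) or (not (2*d + 4*r > -8)))) and ((not (3*r <= 2*buf[-e + 3*r + 11])) -> ((4*r = e - 16 and 3*buf[-e + 3*r + 11] + 18*r = 6*e - 45) or (not (2*d + 4*r > -8)))))).
Check whether (e + r <= -5 -> ((e + r = -20 and 3*buf[-3] + 2*e = 3) or (not (2*d + 4*r > -8)))) and ((not (e + r <= -5)) -> ((3*r <= 2*buf[-e + 3*r + 11] -> ((2*e = 3*r - 7 and 3*buf[-e + 3*r + 11] + 2*e = 3) or (not (2*d + 4*r > -8)))) and ((not (3*r <= 2*buf[-e + 3*r + 11])) -> ((4*r = e - 16 and 3*buf[-e + 3*r + 11] + 18*r = 6*e - 45) or (not (2*d + 4*r > -8)))))) and v = 0 implies it.
Countermodel: at the initial state buf = {[-3] = 15, [0] = 15, [2] = 15, [35] = 15, elsewhere 15}, d = 0, e = -21, r = 1, v = 0, the precondition holds but the weakest precondition fails.
Answer: invalid


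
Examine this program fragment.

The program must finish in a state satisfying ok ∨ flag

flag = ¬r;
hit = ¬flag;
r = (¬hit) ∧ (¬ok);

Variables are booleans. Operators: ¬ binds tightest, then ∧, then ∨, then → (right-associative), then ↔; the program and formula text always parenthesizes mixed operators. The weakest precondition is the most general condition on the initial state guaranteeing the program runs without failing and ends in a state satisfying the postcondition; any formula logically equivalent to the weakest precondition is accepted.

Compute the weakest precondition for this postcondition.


Working backward. After the program, ok ∨ flag must hold.
Before r := (¬hit) ∧ (¬ok): ok ∨ flag
Before hit := ¬flag: ok ∨ flag
Before flag := ¬r: ok ∨ (¬r)
Answer: WP = ok ∨ (¬r)


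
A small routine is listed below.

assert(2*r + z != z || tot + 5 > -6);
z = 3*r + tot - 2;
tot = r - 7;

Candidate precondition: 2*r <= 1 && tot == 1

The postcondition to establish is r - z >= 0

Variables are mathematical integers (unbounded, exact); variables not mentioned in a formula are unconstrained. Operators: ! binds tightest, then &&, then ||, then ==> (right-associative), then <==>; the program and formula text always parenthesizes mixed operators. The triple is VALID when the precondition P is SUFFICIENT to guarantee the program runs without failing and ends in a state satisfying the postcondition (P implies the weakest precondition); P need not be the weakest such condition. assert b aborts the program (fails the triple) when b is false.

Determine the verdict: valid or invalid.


Working backward. After the program, the postcondition r - z >= 0 must hold; in canonical form it is r >= z.
Before tot := r - 7: r >= z
Before z := 3*r + tot - 2: 2*r + tot <= 2
Before assert 2*r + z != z || tot + 5 > -6: (2*r != 0 || tot > -11) && 2*r + tot <= 2
The weakest precondition is (2*r != 0 || tot > -11) && 2*r + tot <= 2.
Check whether 2*r <= 1 && tot == 1 implies it.
Every state satisfying the precondition satisfies the weakest precondition: the implication holds.
Answer: valid


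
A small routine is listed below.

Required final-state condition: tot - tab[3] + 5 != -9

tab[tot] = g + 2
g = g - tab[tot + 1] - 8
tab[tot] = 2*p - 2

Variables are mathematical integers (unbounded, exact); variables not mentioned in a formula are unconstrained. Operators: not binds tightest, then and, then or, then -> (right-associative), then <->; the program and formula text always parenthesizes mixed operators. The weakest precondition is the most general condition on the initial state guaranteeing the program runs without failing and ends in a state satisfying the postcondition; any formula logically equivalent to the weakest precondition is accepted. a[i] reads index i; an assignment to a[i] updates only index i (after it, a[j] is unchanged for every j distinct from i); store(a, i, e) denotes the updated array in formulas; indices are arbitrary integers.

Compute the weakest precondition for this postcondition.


Working backward. After the program, the postcondition tot - tab[3] + 5 != -9 must hold; in canonical form it is tot != tab[3] - 14.
Before tab[tot] := 2*p - 2: tot != store(tab, tot, 2*p - 2)[3] - 14
Before g := g - tab[tot + 1] - 8: tot != store(tab, tot, 2*p - 2)[3] - 14
Before tab[tot] := g + 2: tot != store(store(tab, tot, g + 2), tot, 2*p - 2)[3] - 14
Answer: WP = tot != store(store(tab, tot, g + 2), tot, 2*p - 2)[3] - 14


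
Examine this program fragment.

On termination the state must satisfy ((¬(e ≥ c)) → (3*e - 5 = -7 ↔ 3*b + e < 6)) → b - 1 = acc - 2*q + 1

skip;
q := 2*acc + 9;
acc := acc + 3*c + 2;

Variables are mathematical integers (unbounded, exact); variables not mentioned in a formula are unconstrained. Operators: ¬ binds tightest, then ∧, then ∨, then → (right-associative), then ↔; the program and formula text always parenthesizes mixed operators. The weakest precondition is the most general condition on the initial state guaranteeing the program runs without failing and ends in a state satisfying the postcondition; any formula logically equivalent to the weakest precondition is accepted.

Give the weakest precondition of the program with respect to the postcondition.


Working backward. After the program, the postcondition ((¬(e ≥ c)) → (3*e - 5 = -7 ↔ 3*b + e < 6)) → b - 1 = acc - 2*q + 1 must hold; in canonical form it is ((¬(e ≥ c)) → (3*e = -2 ↔ 3*b + e < 6)) → b + 2*q = acc + 2.
Before acc := acc + 3*c + 2: ((¬(e ≥ c)) → (3*e = -2 ↔ 3*b + e < 6)) → b + 2*q = acc + 3*c + 4
Before q := 2*acc + 9: ((¬(e ≥ c)) → (3*e = -2 ↔ 3*b + e < 6)) → 3*acc + b = 3*c - 14
Before skip: ((¬(e ≥ c)) → (3*e = -2 ↔ 3*b + e < 6)) → 3*acc + b = 3*c - 14
Answer: WP = ((¬(e ≥ c)) → (3*e = -2 ↔ 3*b + e < 6)) → 3*acc + b = 3*c - 14


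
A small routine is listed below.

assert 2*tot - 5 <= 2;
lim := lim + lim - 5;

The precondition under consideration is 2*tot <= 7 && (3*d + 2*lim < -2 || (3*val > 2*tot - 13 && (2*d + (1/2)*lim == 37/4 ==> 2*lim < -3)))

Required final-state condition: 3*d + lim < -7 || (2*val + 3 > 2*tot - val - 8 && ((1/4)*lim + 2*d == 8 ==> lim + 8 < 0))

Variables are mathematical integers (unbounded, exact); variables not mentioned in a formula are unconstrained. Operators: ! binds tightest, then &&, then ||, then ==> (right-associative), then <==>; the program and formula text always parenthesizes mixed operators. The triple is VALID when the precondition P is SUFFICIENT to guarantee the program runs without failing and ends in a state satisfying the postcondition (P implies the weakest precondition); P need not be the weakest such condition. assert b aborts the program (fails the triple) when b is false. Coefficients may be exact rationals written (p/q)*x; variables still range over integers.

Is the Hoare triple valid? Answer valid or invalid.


Working backward. After the program, the postcondition 3*d + lim < -7 || (2*val + 3 > 2*tot - val - 8 && ((1/4)*lim + 2*d == 8 ==> lim + 8 < 0)) must hold; in canonical form it is 3*d + lim < -7 || (3*val > 2*tot - 11 && (2*d + (1/4)*lim == 8 ==> lim < -8)).
Before lim := lim + lim - 5: 3*d + 2*lim < -2 || (3*val > 2*tot - 11 && (2*d + (1/2)*lim == 37/4 ==> 2*lim < -3))
Before assert 2*tot - 5 <= 2: 2*tot <= 7 && (3*d + 2*lim < -2 || (3*val > 2*tot - 11 && (2*d + (1/2)*lim == 37/4 ==> 2*lim < -3)))
The weakest precondition is 2*tot <= 7 && (3*d + 2*lim < -2 || (3*val > 2*tot - 11 && (2*d + (1/2)*lim == 37/4 ==> 2*lim < -3))).
Check whether 2*tot <= 7 && (3*d + 2*lim < -2 || (3*val > 2*tot - 13 && (2*d + (1/2)*lim == 37/4 ==> 2*lim < -3))) implies it.
Countermodel: at the initial state d = 0, lim = 0, tot = 1, val = -3, the precondition holds but the weakest precondition fails.
Answer: invalid


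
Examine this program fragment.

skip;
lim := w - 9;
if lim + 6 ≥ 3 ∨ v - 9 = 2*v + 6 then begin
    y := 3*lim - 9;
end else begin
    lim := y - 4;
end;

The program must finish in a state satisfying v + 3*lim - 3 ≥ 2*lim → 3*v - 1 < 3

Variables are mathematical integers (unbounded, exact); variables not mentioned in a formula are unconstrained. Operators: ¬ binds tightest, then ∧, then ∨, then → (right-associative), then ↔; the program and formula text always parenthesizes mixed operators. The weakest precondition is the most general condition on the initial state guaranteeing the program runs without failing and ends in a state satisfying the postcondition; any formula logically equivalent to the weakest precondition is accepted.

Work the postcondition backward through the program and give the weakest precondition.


Working backward. After the program, the postcondition v + 3*lim - 3 ≥ 2*lim → 3*v - 1 < 3 must hold; in canonical form it is lim + v ≥ 3 → 3*v < 4.
Then branch requires lim + v ≥ 3 → 3*v < 4; else branch requires v + y ≥ 7 → 3*v < 4.
Before the if: ((lim ≥ -3 ∨ v = -15) → (lim + v ≥ 3 → 3*v < 4)) ∧ ((¬(lim ≥ -3 ∨ v = -15)) → (v + y ≥ 7 → 3*v < 4))
Before lim := w - 9: ((w ≥ 6 ∨ v = -15) → (v + w ≥ 12 → 3*v < 4)) ∧ ((¬(w ≥ 6 ∨ v = -15)) → (v + y ≥ 7 → 3*v < 4))
Before skip: ((w ≥ 6 ∨ v = -15) → (v + w ≥ 12 → 3*v < 4)) ∧ ((¬(w ≥ 6 ∨ v = -15)) → (v + y ≥ 7 → 3*v < 4))
Answer: WP = ((w ≥ 6 ∨ v = -15) → (v + w ≥ 12 → 3*v < 4)) ∧ ((¬(w ≥ 6 ∨ v = -15)) → (v + y ≥ 7 → 3*v < 4))


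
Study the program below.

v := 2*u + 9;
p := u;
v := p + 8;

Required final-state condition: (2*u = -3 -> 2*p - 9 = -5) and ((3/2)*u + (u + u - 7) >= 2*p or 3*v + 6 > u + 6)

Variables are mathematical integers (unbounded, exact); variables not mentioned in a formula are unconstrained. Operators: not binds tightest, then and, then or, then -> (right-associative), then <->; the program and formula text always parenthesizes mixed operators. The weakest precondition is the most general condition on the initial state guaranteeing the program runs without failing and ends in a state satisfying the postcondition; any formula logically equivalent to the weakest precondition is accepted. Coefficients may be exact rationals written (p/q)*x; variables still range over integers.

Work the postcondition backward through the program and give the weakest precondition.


Working backward. After the program, the postcondition (2*u = -3 -> 2*p - 9 = -5) and ((3/2)*u + (u + u - 7) >= 2*p or 3*v + 6 > u + 6) must hold; in canonical form it is (2*u = -3 -> 2*p = 4) and ((7/2)*u >= 2*p + 7 or 3*v > u).
Before v := p + 8: (2*u = -3 -> 2*p = 4) and ((7/2)*u >= 2*p + 7 or 3*p > u - 24)
Before p := u: (2*u = -3 -> 2*u = 4) and ((3/2)*u >= 7 or 2*u > -24)
Before v := 2*u + 9: (2*u = -3 -> 2*u = 4) and ((3/2)*u >= 7 or 2*u > -24)
Answer: WP = (2*u = -3 -> 2*u = 4) and ((3/2)*u >= 7 or 2*u > -24)


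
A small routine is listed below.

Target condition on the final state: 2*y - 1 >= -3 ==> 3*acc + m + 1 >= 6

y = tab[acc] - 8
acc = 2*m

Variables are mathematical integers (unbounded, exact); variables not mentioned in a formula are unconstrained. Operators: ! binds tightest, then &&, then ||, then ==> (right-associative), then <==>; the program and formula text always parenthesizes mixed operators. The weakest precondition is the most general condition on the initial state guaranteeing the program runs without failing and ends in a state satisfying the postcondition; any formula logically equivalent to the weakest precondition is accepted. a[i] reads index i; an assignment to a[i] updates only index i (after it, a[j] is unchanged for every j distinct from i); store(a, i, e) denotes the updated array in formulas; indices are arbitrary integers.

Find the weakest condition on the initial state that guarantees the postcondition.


Working backward. After the program, the postcondition 2*y - 1 >= -3 ==> 3*acc + m + 1 >= 6 must hold; in canonical form it is 2*y >= -2 ==> 3*acc + m >= 5.
Before acc := 2*m: 2*y >= -2 ==> 7*m >= 5
Before y := tab[acc] - 8: 2*tab[acc] >= 14 ==> 7*m >= 5
Answer: WP = 2*tab[acc] >= 14 ==> 7*m >= 5


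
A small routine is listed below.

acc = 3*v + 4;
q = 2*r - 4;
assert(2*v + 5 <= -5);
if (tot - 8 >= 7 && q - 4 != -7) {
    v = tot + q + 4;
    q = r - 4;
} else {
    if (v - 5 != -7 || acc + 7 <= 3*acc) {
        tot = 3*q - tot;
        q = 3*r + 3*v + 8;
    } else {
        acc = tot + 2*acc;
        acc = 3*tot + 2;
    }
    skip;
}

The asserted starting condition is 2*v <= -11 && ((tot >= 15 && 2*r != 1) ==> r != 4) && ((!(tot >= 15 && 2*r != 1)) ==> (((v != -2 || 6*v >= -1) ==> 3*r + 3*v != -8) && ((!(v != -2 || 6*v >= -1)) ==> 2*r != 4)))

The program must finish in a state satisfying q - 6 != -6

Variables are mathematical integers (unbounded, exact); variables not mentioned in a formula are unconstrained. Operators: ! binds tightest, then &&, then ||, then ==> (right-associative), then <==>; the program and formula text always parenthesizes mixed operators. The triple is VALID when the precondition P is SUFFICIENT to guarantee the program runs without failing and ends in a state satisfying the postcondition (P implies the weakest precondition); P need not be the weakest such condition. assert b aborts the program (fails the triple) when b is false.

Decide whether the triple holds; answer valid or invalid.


Working backward. After the program, the postcondition q - 6 != -6 must hold; in canonical form it is q != 0.
Then branch requires r != 4; else branch requires ((v != -2 || 2*acc >= 7) ==> 3*r + 3*v != -8) && ((!(v != -2 || 2*acc >= 7)) ==> q != 0).
Before the if: ((tot >= 15 && q != -3) ==> r != 4) && ((!(tot >= 15 && q != -3)) ==> (((v != -2 || 2*acc >= 7) ==> 3*r + 3*v != -8) && ((!(v != -2 || 2*acc >= 7)) ==> q != 0)))
Before assert 2*v + 5 <= -5: 2*v <= -10 && ((tot >= 15 && q != -3) ==> r != 4) && ((!(tot >= 15 && q != -3)) ==> (((v != -2 || 2*acc >= 7) ==> 3*r + 3*v != -8) && ((!(v != -2 || 2*acc >= 7)) ==> q != 0)))
Before q := 2*r - 4: 2*v <= -10 && ((tot >= 15 && 2*r != 1) ==> r != 4) && ((!(tot >= 15 && 2*r != 1)) ==> (((v != -2 || 2*acc >= 7) ==> 3*r + 3*v != -8) && ((!(v != -2 || 2*acc >= 7)) ==> 2*r != 4)))
Before acc := 3*v + 4: 2*v <= -10 && ((tot >= 15 && 2*r != 1) ==> r != 4) && ((!(tot >= 15 && 2*r != 1)) ==> (((v != -2 || 6*v >= -1) ==> 3*r + 3*v != -8) && ((!(v != -2 || 6*v >= -1)) ==> 2*r != 4)))
The weakest precondition is 2*v <= -10 && ((tot >= 15 && 2*r != 1) ==> r != 4) && ((!(tot >= 15 && 2*r != 1)) ==> (((v != -2 || 6*v >= -1) ==> 3*r + 3*v != -8) && ((!(v != -2 || 6*v >= -1)) ==> 2*r != 4))).
Check whether 2*v <= -11 && ((tot >= 15 && 2*r != 1) ==> r != 4) && ((!(tot >= 15 && 2*r != 1)) ==> (((v != -2 || 6*v >= -1) ==> 3*r + 3*v != -8) && ((!(v != -2 || 6*v >= -1)) ==> 2*r != 4))) implies it.
Every state satisfying the precondition satisfies the weakest precondition: the implication holds.
Answer: valid


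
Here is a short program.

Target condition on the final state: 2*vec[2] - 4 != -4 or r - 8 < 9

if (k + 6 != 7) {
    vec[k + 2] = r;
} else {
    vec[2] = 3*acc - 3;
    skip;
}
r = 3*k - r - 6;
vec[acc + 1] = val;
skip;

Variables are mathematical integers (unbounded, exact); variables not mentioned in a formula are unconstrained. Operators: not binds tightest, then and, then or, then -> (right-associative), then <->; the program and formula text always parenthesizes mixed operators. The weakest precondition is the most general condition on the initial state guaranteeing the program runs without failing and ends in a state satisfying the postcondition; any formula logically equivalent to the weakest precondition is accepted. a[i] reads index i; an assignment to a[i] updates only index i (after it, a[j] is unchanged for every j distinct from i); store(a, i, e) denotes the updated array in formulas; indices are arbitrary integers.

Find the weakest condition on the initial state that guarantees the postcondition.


Working backward. After the program, the postcondition 2*vec[2] - 4 != -4 or r - 8 < 9 must hold; in canonical form it is 2*vec[2] != 0 or r < 17.
Before skip: 2*vec[2] != 0 or r < 17
Before vec[acc + 1] := val: 2*store(vec, acc + 1, val)[2] != 0 or r < 17
Before r := 3*k - r - 6: 2*store(vec, acc + 1, val)[2] != 0 or 3*k < r + 23
Then branch requires 2*store(store(vec, k + 2, r), acc + 1, val)[2] != 0 or 3*k < r + 23; else branch requires 2*store(store(vec, 2, 3*acc - 3), acc + 1, val)[2] != 0 or 3*k < r + 23.
Before the if: (k != 1 -> (2*store(store(vec, k + 2, r), acc + 1, val)[2] != 0 or 3*k < r + 23)) and ((not (k != 1)) -> (2*store(store(vec, 2, 3*acc - 3), acc + 1, val)[2] != 0 or 3*k < r + 23))
Answer: WP = (k != 1 -> (2*store(store(vec, k + 2, r), acc + 1, val)[2] != 0 or 3*k < r + 23)) and ((not (k != 1)) -> (2*store(store(vec, 2, 3*acc - 3), acc + 1, val)[2] != 0 or 3*k < r + 23))


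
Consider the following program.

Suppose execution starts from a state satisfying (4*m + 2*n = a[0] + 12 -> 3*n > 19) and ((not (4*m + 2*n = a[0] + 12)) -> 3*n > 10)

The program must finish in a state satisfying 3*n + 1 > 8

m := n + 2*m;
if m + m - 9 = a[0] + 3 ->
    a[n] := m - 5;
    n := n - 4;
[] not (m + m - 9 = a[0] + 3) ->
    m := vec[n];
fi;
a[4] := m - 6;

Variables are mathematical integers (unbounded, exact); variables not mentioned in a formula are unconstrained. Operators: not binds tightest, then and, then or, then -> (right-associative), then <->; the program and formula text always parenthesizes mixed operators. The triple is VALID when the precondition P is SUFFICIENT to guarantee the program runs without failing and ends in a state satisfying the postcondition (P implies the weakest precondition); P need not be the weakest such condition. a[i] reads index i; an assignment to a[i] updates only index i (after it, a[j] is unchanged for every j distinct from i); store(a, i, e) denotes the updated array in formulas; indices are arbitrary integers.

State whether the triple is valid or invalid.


Working backward. After the program, the postcondition 3*n + 1 > 8 must hold; in canonical form it is 3*n > 7.
Before a[4] := m - 6: 3*n > 7
Then branch requires 3*n > 19; else branch requires 3*n > 7.
Before the if: (2*m = a[0] + 12 -> 3*n > 19) and ((not (2*m = a[0] + 12)) -> 3*n > 7)
Before m := n + 2*m: (4*m + 2*n = a[0] + 12 -> 3*n > 19) and ((not (4*m + 2*n = a[0] + 12)) -> 3*n > 7)
The weakest precondition is (4*m + 2*n = a[0] + 12 -> 3*n > 19) and ((not (4*m + 2*n = a[0] + 12)) -> 3*n > 7).
Check whether (4*m + 2*n = a[0] + 12 -> 3*n > 19) and ((not (4*m + 2*n = a[0] + 12)) -> 3*n > 10) implies it.
Every state satisfying the precondition satisfies the weakest precondition: the implication holds.
Answer: valid


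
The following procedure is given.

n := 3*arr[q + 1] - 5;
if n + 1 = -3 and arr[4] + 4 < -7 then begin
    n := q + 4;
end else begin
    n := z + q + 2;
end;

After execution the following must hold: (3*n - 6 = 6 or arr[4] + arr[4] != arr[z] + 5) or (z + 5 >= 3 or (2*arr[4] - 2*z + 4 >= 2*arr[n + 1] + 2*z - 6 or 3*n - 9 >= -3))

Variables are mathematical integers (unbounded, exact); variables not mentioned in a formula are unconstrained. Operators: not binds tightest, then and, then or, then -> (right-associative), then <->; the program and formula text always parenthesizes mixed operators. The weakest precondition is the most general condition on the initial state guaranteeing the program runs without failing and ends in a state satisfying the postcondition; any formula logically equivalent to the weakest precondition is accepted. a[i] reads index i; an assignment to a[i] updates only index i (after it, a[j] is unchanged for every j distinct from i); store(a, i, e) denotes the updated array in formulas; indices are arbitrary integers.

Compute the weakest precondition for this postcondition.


Working backward. After the program, the postcondition (3*n - 6 = 6 or arr[4] + arr[4] != arr[z] + 5) or (z + 5 >= 3 or (2*arr[4] - 2*z + 4 >= 2*arr[n + 1] + 2*z - 6 or 3*n - 9 >= -3)) must hold; in canonical form it is 3*n = 12 or 2*arr[4] != arr[z] + 5 or z >= -2 or 2*arr[4] >= 2*arr[n + 1] + 4*z - 10 or 3*n >= 6.
Then branch requires 3*q = 0 or 2*arr[4] != arr[z] + 5 or z >= -2 or 2*arr[4] >= 2*arr[q + 5] + 4*z - 10 or 3*q >= -6; else branch requires 3*q + 3*z = 6 or 2*arr[4] != arr[z] + 5 or z >= -2 or 2*arr[4] >= 2*arr[q + z + 3] + 4*z - 10 or 3*q + 3*z >= 0.
Before the if: ((n = -4 and arr[4] < -11) -> (3*q = 0 or 2*arr[4] != arr[z] + 5 or z >= -2 or 2*arr[4] >= 2*arr[q + 5] + 4*z - 10 or 3*q >= -6)) and ((not (n = -4 and arr[4] < -11)) -> (3*q + 3*z = 6 or 2*arr[4] != arr[z] + 5 or z >= -2 or 2*arr[4] >= 2*arr[q + z + 3] + 4*z - 10 or 3*q + 3*z >= 0))
Before n := 3*arr[q + 1] - 5: ((3*arr[q + 1] = 1 and arr[4] < -11) -> (3*q = 0 or 2*arr[4] != arr[z] + 5 or z >= -2 or 2*arr[4] >= 2*arr[q + 5] + 4*z - 10 or 3*q >= -6)) and ((not (3*arr[q + 1] = 1 and arr[4] < -11)) -> (3*q + 3*z = 6 or 2*arr[4] != arr[z] + 5 or z >= -2 or 2*arr[4] >= 2*arr[q + z + 3] + 4*z - 10 or 3*q + 3*z >= 0))
Answer: WP = ((3*arr[q + 1] = 1 and arr[4] < -11) -> (3*q = 0 or 2*arr[4] != arr[z] + 5 or z >= -2 or 2*arr[4] >= 2*arr[q + 5] + 4*z - 10 or 3*q >= -6)) and ((not (3*arr[q + 1] = 1 and arr[4] < -11)) -> (3*q + 3*z = 6 or 2*arr[4] != arr[z] + 5 or z >= -2 or 2*arr[4] >= 2*arr[q + z + 3] + 4*z - 10 or 3*q + 3*z >= 0))


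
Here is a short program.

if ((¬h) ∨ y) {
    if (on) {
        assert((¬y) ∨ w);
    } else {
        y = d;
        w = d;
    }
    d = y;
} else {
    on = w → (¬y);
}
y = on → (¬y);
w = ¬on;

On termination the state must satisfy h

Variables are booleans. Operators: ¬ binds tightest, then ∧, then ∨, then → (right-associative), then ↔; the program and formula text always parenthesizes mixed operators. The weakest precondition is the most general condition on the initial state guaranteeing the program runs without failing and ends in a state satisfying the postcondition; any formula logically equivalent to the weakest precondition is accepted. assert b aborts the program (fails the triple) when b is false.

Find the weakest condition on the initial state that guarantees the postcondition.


Working backward. After the program, h must hold.
Before w := ¬on: h
Before y := on → (¬y): h
Then branch requires (on → (((¬y) ∨ w) ∧ h)) ∧ ((¬on) → h); else branch requires h.
Before the if: (((¬h) ∨ y) → ((on → (((¬y) ∨ w) ∧ h)) ∧ ((¬on) → h))) ∧ ((¬((¬h) ∨ y)) → h)
Answer: WP = (((¬h) ∨ y) → ((on → (((¬y) ∨ w) ∧ h)) ∧ ((¬on) → h))) ∧ ((¬((¬h) ∨ y)) → h)


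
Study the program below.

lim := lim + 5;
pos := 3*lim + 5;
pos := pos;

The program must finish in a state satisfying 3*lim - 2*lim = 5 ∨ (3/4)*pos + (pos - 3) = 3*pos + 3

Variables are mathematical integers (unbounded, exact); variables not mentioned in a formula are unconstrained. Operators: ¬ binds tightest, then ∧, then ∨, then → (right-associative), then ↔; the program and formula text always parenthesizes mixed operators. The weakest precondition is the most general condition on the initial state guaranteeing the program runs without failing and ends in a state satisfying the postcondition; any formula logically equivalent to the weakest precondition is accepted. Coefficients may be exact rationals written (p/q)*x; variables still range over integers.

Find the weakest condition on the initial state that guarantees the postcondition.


Working backward. After the program, the postcondition 3*lim - 2*lim = 5 ∨ (3/4)*pos + (pos - 3) = 3*pos + 3 must hold; in canonical form it is lim = 5 ∨ (5/4)*pos = -6.
Before pos := pos: lim = 5 ∨ (5/4)*pos = -6
Before pos := 3*lim + 5: lim = 5 ∨ (15/4)*lim = -49/4
Before lim := lim + 5: lim = 0 ∨ (15/4)*lim = -31
Answer: WP = lim = 0 ∨ (15/4)*lim = -31


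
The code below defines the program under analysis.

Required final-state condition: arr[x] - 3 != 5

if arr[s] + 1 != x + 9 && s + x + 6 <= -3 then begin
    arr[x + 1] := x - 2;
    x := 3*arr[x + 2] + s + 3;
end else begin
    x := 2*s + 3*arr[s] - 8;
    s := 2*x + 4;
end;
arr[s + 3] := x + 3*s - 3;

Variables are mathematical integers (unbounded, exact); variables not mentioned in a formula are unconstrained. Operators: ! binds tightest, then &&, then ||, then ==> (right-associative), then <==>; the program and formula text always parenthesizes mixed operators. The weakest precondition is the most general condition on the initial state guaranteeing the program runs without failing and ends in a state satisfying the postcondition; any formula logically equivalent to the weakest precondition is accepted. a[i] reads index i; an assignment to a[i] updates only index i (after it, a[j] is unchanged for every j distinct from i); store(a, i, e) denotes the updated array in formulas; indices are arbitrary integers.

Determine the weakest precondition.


Working backward. After the program, the postcondition arr[x] - 3 != 5 must hold; in canonical form it is arr[x] != 8.
Before arr[s + 3] := x + 3*s - 3: store(arr, s + 3, 3*s + x - 3)[x] != 8
Then branch requires store(store(arr, x + 1, x - 2), s + 3, 3*store(arr, x + 1, x - 2)[x + 2] + 4*s)[3*store(arr, x + 1, x - 2)[x + 2] + s + 3] != 8; else branch requires store(arr, 6*arr[s] + 4*s - 9, 21*arr[s] + 14*s - 47)[3*arr[s] + 2*s - 8] != 8.
Before the if: ((arr[s] != x + 8 && s + x <= -9) ==> store(store(arr, x + 1, x - 2), s + 3, 3*store(arr, x + 1, x - 2)[x + 2] + 4*s)[3*store(arr, x + 1, x - 2)[x + 2] + s + 3] != 8) && ((!(arr[s] != x + 8 && s + x <= -9)) ==> store(arr, 6*arr[s] + 4*s - 9, 21*arr[s] + 14*s - 47)[3*arr[s] + 2*s - 8] != 8)
Answer: WP = ((arr[s] != x + 8 && s + x <= -9) ==> store(store(arr, x + 1, x - 2), s + 3, 3*store(arr, x + 1, x - 2)[x + 2] + 4*s)[3*store(arr, x + 1, x - 2)[x + 2] + s + 3] != 8) && ((!(arr[s] != x + 8 && s + x <= -9)) ==> store(arr, 6*arr[s] + 4*s - 9, 21*arr[s] + 14*s - 47)[3*arr[s] + 2*s - 8] != 8)


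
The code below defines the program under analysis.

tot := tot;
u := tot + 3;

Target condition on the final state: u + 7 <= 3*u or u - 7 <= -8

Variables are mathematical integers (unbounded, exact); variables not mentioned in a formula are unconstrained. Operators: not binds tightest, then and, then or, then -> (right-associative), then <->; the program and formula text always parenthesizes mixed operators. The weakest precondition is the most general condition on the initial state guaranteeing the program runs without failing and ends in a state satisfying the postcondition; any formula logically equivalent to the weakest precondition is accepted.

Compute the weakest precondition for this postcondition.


Working backward. After the program, the postcondition u + 7 <= 3*u or u - 7 <= -8 must hold; in canonical form it is 2*u >= 7 or u <= -1.
Before u := tot + 3: 2*tot >= 1 or tot <= -4
Before tot := tot: 2*tot >= 1 or tot <= -4
Answer: WP = 2*tot >= 1 or tot <= -4


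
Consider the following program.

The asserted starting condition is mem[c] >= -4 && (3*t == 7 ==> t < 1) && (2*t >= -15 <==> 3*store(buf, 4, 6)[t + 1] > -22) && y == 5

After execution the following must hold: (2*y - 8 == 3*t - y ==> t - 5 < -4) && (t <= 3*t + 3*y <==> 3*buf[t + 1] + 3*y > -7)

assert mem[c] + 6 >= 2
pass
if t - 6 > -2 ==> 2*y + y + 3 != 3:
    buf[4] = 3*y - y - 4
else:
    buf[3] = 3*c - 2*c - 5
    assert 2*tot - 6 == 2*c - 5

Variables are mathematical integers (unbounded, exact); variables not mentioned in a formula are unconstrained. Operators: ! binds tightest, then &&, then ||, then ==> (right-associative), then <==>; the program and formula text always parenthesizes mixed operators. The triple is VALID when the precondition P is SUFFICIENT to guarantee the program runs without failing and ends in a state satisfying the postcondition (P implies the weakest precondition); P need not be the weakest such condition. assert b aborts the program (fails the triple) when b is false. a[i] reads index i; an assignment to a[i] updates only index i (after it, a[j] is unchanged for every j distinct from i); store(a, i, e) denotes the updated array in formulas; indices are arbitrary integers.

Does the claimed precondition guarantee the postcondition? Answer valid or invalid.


Working backward. After the program, the postcondition (2*y - 8 == 3*t - y ==> t - 5 < -4) && (t <= 3*t + 3*y <==> 3*buf[t + 1] + 3*y > -7) must hold; in canonical form it is (3*y == 3*t + 8 ==> t < 1) && (2*t + 3*y >= 0 <==> 3*buf[t + 1] + 3*y > -7).
Then branch requires (3*y == 3*t + 8 ==> t < 1) && (2*t + 3*y >= 0 <==> 3*store(buf, 4, 2*y - 4)[t + 1] + 3*y > -7); else branch requires 2*tot == 2*c + 1 && (3*y == 3*t + 8 ==> t < 1) && (2*t + 3*y >= 0 <==> 3*store(buf, 3, c - 5)[t + 1] + 3*y > -7).
Before the if: ((t > 4 ==> 3*y != 0) ==> ((3*y == 3*t + 8 ==> t < 1) && (2*t + 3*y >= 0 <==> 3*store(buf, 4, 2*y - 4)[t + 1] + 3*y > -7))) && ((!(t > 4 ==> 3*y != 0)) ==> (2*tot == 2*c + 1 && (3*y == 3*t + 8 ==> t < 1) && (2*t + 3*y >= 0 <==> 3*store(buf, 3, c - 5)[t + 1] + 3*y > -7)))
Before skip: ((t > 4 ==> 3*y != 0) ==> ((3*y == 3*t + 8 ==> t < 1) && (2*t + 3*y >= 0 <==> 3*store(buf, 4, 2*y - 4)[t + 1] + 3*y > -7))) && ((!(t > 4 ==> 3*y != 0)) ==> (2*tot == 2*c + 1 && (3*y == 3*t + 8 ==> t < 1) && (2*t + 3*y >= 0 <==> 3*store(buf, 3, c - 5)[t + 1] + 3*y > -7)))
Before assert mem[c] + 6 >= 2: mem[c] >= -4 && ((t > 4 ==> 3*y != 0) ==> ((3*y == 3*t + 8 ==> t < 1) && (2*t + 3*y >= 0 <==> 3*store(buf, 4, 2*y - 4)[t + 1] + 3*y > -7))) && ((!(t > 4 ==> 3*y != 0)) ==> (2*tot == 2*c + 1 && (3*y == 3*t + 8 ==> t < 1) && (2*t + 3*y >= 0 <==> 3*store(buf, 3, c - 5)[t + 1] + 3*y > -7)))
The weakest precondition is mem[c] >= -4 && ((t > 4 ==> 3*y != 0) ==> ((3*y == 3*t + 8 ==> t < 1) && (2*t + 3*y >= 0 <==> 3*store(buf, 4, 2*y - 4)[t + 1] + 3*y > -7))) && ((!(t > 4 ==> 3*y != 0)) ==> (2*tot == 2*c + 1 && (3*y == 3*t + 8 ==> t < 1) && (2*t + 3*y >= 0 <==> 3*store(buf, 3, c - 5)[t + 1] + 3*y > -7))).
Check whether mem[c] >= -4 && (3*t == 7 ==> t < 1) && (2*t >= -15 <==> 3*store(buf, 4, 6)[t + 1] > -22) && y == 5 implies it.
Every state satisfying the precondition satisfies the weakest precondition: the implication holds.
Answer: valid


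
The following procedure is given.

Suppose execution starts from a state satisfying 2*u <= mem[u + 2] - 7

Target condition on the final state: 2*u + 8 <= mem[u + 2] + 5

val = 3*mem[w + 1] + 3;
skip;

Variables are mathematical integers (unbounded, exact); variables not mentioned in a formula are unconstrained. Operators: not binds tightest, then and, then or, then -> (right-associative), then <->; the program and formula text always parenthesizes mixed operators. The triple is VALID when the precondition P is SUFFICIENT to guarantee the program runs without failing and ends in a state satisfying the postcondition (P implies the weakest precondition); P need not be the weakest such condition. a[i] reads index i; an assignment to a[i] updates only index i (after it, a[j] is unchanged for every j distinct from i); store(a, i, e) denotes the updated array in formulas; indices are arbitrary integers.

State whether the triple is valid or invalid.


Working backward. After the program, the postcondition 2*u + 8 <= mem[u + 2] + 5 must hold; in canonical form it is 2*u <= mem[u + 2] - 3.
Before skip: 2*u <= mem[u + 2] - 3
Before val := 3*mem[w + 1] + 3: 2*u <= mem[u + 2] - 3
The weakest precondition is 2*u <= mem[u + 2] - 3.
Check whether 2*u <= mem[u + 2] - 7 implies it.
Every state satisfying the precondition satisfies the weakest precondition: the implication holds.
Answer: valid


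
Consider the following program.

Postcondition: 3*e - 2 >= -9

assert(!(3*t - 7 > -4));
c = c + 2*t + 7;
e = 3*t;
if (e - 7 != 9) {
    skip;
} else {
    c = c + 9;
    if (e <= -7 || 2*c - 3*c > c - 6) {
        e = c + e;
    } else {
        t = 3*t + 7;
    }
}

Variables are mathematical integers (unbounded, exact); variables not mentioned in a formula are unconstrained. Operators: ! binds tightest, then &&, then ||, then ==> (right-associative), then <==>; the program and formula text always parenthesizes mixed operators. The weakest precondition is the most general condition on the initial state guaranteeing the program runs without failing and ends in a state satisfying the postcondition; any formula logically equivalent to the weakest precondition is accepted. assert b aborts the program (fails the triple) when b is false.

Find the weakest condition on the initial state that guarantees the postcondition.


Working backward. After the program, the postcondition 3*e - 2 >= -9 must hold; in canonical form it is 3*e >= -7.
Then branch requires 3*e >= -7; else branch requires ((e <= -7 || 2*c < -12) ==> 3*c + 3*e >= -34) && ((!(e <= -7 || 2*c < -12)) ==> 3*e >= -7).
Before the if: (e != 16 ==> 3*e >= -7) && ((!(e != 16)) ==> (((e <= -7 || 2*c < -12) ==> 3*c + 3*e >= -34) && ((!(e <= -7 || 2*c < -12)) ==> 3*e >= -7)))
Before e := 3*t: (3*t != 16 ==> 9*t >= -7) && ((!(3*t != 16)) ==> (((3*t <= -7 || 2*c < -12) ==> 3*c + 9*t >= -34) && ((!(3*t <= -7 || 2*c < -12)) ==> 9*t >= -7)))
Before c := c + 2*t + 7: (3*t != 16 ==> 9*t >= -7) && ((!(3*t != 16)) ==> (((3*t <= -7 || 2*c + 4*t < -26) ==> 3*c + 15*t >= -55) && ((!(3*t <= -7 || 2*c + 4*t < -26)) ==> 9*t >= -7)))
Before assert !(3*t - 7 > -4): (!(3*t > 3)) && (3*t != 16 ==> 9*t >= -7) && ((!(3*t != 16)) ==> (((3*t <= -7 || 2*c + 4*t < -26) ==> 3*c + 15*t >= -55) && ((!(3*t <= -7 || 2*c + 4*t < -26)) ==> 9*t >= -7)))
Answer: WP = (!(3*t > 3)) && (3*t != 16 ==> 9*t >= -7) && ((!(3*t != 16)) ==> (((3*t <= -7 || 2*c + 4*t < -26) ==> 3*c + 15*t >= -55) && ((!(3*t <= -7 || 2*c + 4*t < -26)) ==> 9*t >= -7)))
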